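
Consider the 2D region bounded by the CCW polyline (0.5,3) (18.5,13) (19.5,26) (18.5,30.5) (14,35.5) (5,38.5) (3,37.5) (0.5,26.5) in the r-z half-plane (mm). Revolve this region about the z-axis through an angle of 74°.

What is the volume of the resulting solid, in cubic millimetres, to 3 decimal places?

Profile (r,z), 8 vertices: (0.5,3) (18.5,13) (19.5,26) (18.5,30.5) (14,35.5) (5,38.5) (3,37.5) (0.5,26.5)
edge 0: (0.5,3)→(18.5,13)  cross = 0.5·13 − 18.5·3 = -49.0000; (r_i+r_j)·cross = 19·-49.0000 = -931.0000
edge 1: (18.5,13)→(19.5,26)  cross = 18.5·26 − 19.5·13 = 227.5000; (r_i+r_j)·cross = 38·227.5000 = 8645.0000
edge 2: (19.5,26)→(18.5,30.5)  cross = 19.5·30.5 − 18.5·26 = 113.7500; (r_i+r_j)·cross = 38·113.7500 = 4322.5000
edge 3: (18.5,30.5)→(14,35.5)  cross = 18.5·35.5 − 14·30.5 = 229.7500; (r_i+r_j)·cross = 32.5·229.7500 = 7466.8750
edge 4: (14,35.5)→(5,38.5)  cross = 14·38.5 − 5·35.5 = 361.5000; (r_i+r_j)·cross = 19·361.5000 = 6868.5000
edge 5: (5,38.5)→(3,37.5)  cross = 5·37.5 − 3·38.5 = 72.0000; (r_i+r_j)·cross = 8·72.0000 = 576.0000
edge 6: (3,37.5)→(0.5,26.5)  cross = 3·26.5 − 0.5·37.5 = 60.7500; (r_i+r_j)·cross = 3.5·60.7500 = 212.6250
edge 7: (0.5,26.5)→(0.5,3)  cross = 0.5·3 − 0.5·26.5 = -11.7500; (r_i+r_j)·cross = 1·-11.7500 = -11.7500
Σcross = 1004.5000 → A = |Σcross|/2 = 502.2500 mm²
Σ(r_i+r_j)·cross = 27148.7500 → first moment M = |Σ|/6 = 4524.7917
R_c = M/A = 4524.7917/502.2500 = 9.0090 mm
θ = 74° = 1.291544 rad
V = θ·R_c·A = 1.291544·9.0090·502.2500 = 5843.966 mm³

Volume = 5843.966 mm³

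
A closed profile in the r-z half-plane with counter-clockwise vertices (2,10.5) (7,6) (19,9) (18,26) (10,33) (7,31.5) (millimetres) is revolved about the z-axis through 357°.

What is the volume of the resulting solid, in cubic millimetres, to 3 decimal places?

Profile (r,z), 6 vertices: (2,10.5) (7,6) (19,9) (18,26) (10,33) (7,31.5)
edge 0: (2,10.5)→(7,6)  cross = 2·6 − 7·10.5 = -61.5000; (r_i+r_j)·cross = 9·-61.5000 = -553.5000
edge 1: (7,6)→(19,9)  cross = 7·9 − 19·6 = -51.0000; (r_i+r_j)·cross = 26·-51.0000 = -1326.0000
edge 2: (19,9)→(18,26)  cross = 19·26 − 18·9 = 332.0000; (r_i+r_j)·cross = 37·332.0000 = 12284.0000
edge 3: (18,26)→(10,33)  cross = 18·33 − 10·26 = 334.0000; (r_i+r_j)·cross = 28·334.0000 = 9352.0000
edge 4: (10,33)→(7,31.5)  cross = 10·31.5 − 7·33 = 84.0000; (r_i+r_j)·cross = 17·84.0000 = 1428.0000
edge 5: (7,31.5)→(2,10.5)  cross = 7·10.5 − 2·31.5 = 10.5000; (r_i+r_j)·cross = 9·10.5000 = 94.5000
Σcross = 648.0000 → A = |Σcross|/2 = 324.0000 mm²
Σ(r_i+r_j)·cross = 21279.0000 → first moment M = |Σ|/6 = 3546.5000
R_c = M/A = 3546.5000/324.0000 = 10.9460 mm
θ = 357° = 6.230825 rad
V = θ·R_c·A = 6.230825·10.9460·324.0000 = 22097.622 mm³

Volume = 22097.622 mm³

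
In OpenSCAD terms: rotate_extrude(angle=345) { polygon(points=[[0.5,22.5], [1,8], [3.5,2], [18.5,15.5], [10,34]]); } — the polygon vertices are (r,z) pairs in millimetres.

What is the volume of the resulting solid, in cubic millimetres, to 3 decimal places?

Profile (r,z), 5 vertices: (0.5,22.5) (1,8) (3.5,2) (18.5,15.5) (10,34)
edge 0: (0.5,22.5)→(1,8)  cross = 0.5·8 − 1·22.5 = -18.5000; (r_i+r_j)·cross = 1.5·-18.5000 = -27.7500
edge 1: (1,8)→(3.5,2)  cross = 1·2 − 3.5·8 = -26.0000; (r_i+r_j)·cross = 4.5·-26.0000 = -117.0000
edge 2: (3.5,2)→(18.5,15.5)  cross = 3.5·15.5 − 18.5·2 = 17.2500; (r_i+r_j)·cross = 22·17.2500 = 379.5000
edge 3: (18.5,15.5)→(10,34)  cross = 18.5·34 − 10·15.5 = 474.0000; (r_i+r_j)·cross = 28.5·474.0000 = 13509.0000
edge 4: (10,34)→(0.5,22.5)  cross = 10·22.5 − 0.5·34 = 208.0000; (r_i+r_j)·cross = 10.5·208.0000 = 2184.0000
Σcross = 654.7500 → A = |Σcross|/2 = 327.3750 mm²
Σ(r_i+r_j)·cross = 15927.7500 → first moment M = |Σ|/6 = 2654.6250
R_c = M/A = 2654.6250/327.3750 = 8.1088 mm
θ = 345° = 6.021386 rad
V = θ·R_c·A = 6.021386·8.1088·327.3750 = 15984.522 mm³

Volume = 15984.522 mm³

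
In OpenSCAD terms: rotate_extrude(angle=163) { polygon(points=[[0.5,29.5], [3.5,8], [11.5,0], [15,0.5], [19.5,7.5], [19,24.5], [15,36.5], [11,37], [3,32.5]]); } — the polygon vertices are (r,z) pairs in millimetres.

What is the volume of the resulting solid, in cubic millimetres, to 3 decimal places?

Profile (r,z), 9 vertices: (0.5,29.5) (3.5,8) (11.5,0) (15,0.5) (19.5,7.5) (19,24.5) (15,36.5) (11,37) (3,32.5)
edge 0: (0.5,29.5)→(3.5,8)  cross = 0.5·8 − 3.5·29.5 = -99.2500; (r_i+r_j)·cross = 4·-99.2500 = -397.0000
edge 1: (3.5,8)→(11.5,0)  cross = 3.5·0 − 11.5·8 = -92.0000; (r_i+r_j)·cross = 15·-92.0000 = -1380.0000
edge 2: (11.5,0)→(15,0.5)  cross = 11.5·0.5 − 15·0 = 5.7500; (r_i+r_j)·cross = 26.5·5.7500 = 152.3750
edge 3: (15,0.5)→(19.5,7.5)  cross = 15·7.5 − 19.5·0.5 = 102.7500; (r_i+r_j)·cross = 34.5·102.7500 = 3544.8750
edge 4: (19.5,7.5)→(19,24.5)  cross = 19.5·24.5 − 19·7.5 = 335.2500; (r_i+r_j)·cross = 38.5·335.2500 = 12907.1250
edge 5: (19,24.5)→(15,36.5)  cross = 19·36.5 − 15·24.5 = 326.0000; (r_i+r_j)·cross = 34·326.0000 = 11084.0000
edge 6: (15,36.5)→(11,37)  cross = 15·37 − 11·36.5 = 153.5000; (r_i+r_j)·cross = 26·153.5000 = 3991.0000
edge 7: (11,37)→(3,32.5)  cross = 11·32.5 − 3·37 = 246.5000; (r_i+r_j)·cross = 14·246.5000 = 3451.0000
edge 8: (3,32.5)→(0.5,29.5)  cross = 3·29.5 − 0.5·32.5 = 72.2500; (r_i+r_j)·cross = 3.5·72.2500 = 252.8750
Σcross = 1050.7500 → A = |Σcross|/2 = 525.3750 mm²
Σ(r_i+r_j)·cross = 33606.2500 → first moment M = |Σ|/6 = 5601.0417
R_c = M/A = 5601.0417/525.3750 = 10.6610 mm
θ = 163° = 2.844887 rad
V = θ·R_c·A = 2.844887·10.6610·525.3750 = 15934.329 mm³

Volume = 15934.329 mm³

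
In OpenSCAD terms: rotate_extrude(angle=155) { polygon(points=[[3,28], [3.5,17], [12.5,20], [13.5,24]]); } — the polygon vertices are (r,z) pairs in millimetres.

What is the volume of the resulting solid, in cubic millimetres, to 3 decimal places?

Profile (r,z), 4 vertices: (3,28) (3.5,17) (12.5,20) (13.5,24)
edge 0: (3,28)→(3.5,17)  cross = 3·17 − 3.5·28 = -47.0000; (r_i+r_j)·cross = 6.5·-47.0000 = -305.5000
edge 1: (3.5,17)→(12.5,20)  cross = 3.5·20 − 12.5·17 = -142.5000; (r_i+r_j)·cross = 16·-142.5000 = -2280.0000
edge 2: (12.5,20)→(13.5,24)  cross = 12.5·24 − 13.5·20 = 30.0000; (r_i+r_j)·cross = 26·30.0000 = 780.0000
edge 3: (13.5,24)→(3,28)  cross = 13.5·28 − 3·24 = 306.0000; (r_i+r_j)·cross = 16.5·306.0000 = 5049.0000
Σcross = 146.5000 → A = |Σcross|/2 = 73.2500 mm²
Σ(r_i+r_j)·cross = 3243.5000 → first moment M = |Σ|/6 = 540.5833
R_c = M/A = 540.5833/73.2500 = 7.3800 mm
θ = 155° = 2.705260 rad
V = θ·R_c·A = 2.705260·7.3800·73.2500 = 1462.419 mm³

Volume = 1462.419 mm³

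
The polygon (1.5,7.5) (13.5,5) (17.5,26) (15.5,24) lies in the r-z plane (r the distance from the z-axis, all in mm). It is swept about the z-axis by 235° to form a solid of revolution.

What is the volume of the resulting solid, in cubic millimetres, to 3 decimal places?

Profile (r,z), 4 vertices: (1.5,7.5) (13.5,5) (17.5,26) (15.5,24)
edge 0: (1.5,7.5)→(13.5,5)  cross = 1.5·5 − 13.5·7.5 = -93.7500; (r_i+r_j)·cross = 15·-93.7500 = -1406.2500
edge 1: (13.5,5)→(17.5,26)  cross = 13.5·26 − 17.5·5 = 263.5000; (r_i+r_j)·cross = 31·263.5000 = 8168.5000
edge 2: (17.5,26)→(15.5,24)  cross = 17.5·24 − 15.5·26 = 17.0000; (r_i+r_j)·cross = 33·17.0000 = 561.0000
edge 3: (15.5,24)→(1.5,7.5)  cross = 15.5·7.5 − 1.5·24 = 80.2500; (r_i+r_j)·cross = 17·80.2500 = 1364.2500
Σcross = 267.0000 → A = |Σcross|/2 = 133.5000 mm²
Σ(r_i+r_j)·cross = 8687.5000 → first moment M = |Σ|/6 = 1447.9167
R_c = M/A = 1447.9167/133.5000 = 10.8458 mm
θ = 235° = 4.101524 rad
V = θ·R_c·A = 4.101524·10.8458·133.5000 = 5938.665 mm³

Volume = 5938.665 mm³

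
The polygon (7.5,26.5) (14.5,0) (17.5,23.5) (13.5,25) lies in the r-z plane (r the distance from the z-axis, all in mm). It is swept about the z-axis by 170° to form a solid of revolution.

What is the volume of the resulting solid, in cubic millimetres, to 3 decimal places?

Volume = 4823.203 mm³

Profile (r,z), 4 vertices: (7.5,26.5) (14.5,0) (17.5,23.5) (13.5,25)
edge 0: (7.5,26.5)→(14.5,0)  cross = 7.5·0 − 14.5·26.5 = -384.2500; (r_i+r_j)·cross = 22·-384.2500 = -8453.5000
edge 1: (14.5,0)→(17.5,23.5)  cross = 14.5·23.5 − 17.5·0 = 340.7500; (r_i+r_j)·cross = 32·340.7500 = 10904.0000
edge 2: (17.5,23.5)→(13.5,25)  cross = 17.5·25 − 13.5·23.5 = 120.2500; (r_i+r_j)·cross = 31·120.2500 = 3727.7500
edge 3: (13.5,25)→(7.5,26.5)  cross = 13.5·26.5 − 7.5·25 = 170.2500; (r_i+r_j)·cross = 21·170.2500 = 3575.2500
Σcross = 247.0000 → A = |Σcross|/2 = 123.5000 mm²
Σ(r_i+r_j)·cross = 9753.5000 → first moment M = |Σ|/6 = 1625.5833
R_c = M/A = 1625.5833/123.5000 = 13.1626 mm
θ = 170° = 2.967060 rad
V = θ·R_c·A = 2.967060·13.1626·123.5000 = 4823.203 mm³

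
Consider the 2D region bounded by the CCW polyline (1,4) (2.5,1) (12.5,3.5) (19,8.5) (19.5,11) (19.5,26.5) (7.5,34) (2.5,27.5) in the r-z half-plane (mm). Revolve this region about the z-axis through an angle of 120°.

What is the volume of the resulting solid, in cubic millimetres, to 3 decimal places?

Volume = 9879.698 mm³

Profile (r,z), 8 vertices: (1,4) (2.5,1) (12.5,3.5) (19,8.5) (19.5,11) (19.5,26.5) (7.5,34) (2.5,27.5)
edge 0: (1,4)→(2.5,1)  cross = 1·1 − 2.5·4 = -9.0000; (r_i+r_j)·cross = 3.5·-9.0000 = -31.5000
edge 1: (2.5,1)→(12.5,3.5)  cross = 2.5·3.5 − 12.5·1 = -3.7500; (r_i+r_j)·cross = 15·-3.7500 = -56.2500
edge 2: (12.5,3.5)→(19,8.5)  cross = 12.5·8.5 − 19·3.5 = 39.7500; (r_i+r_j)·cross = 31.5·39.7500 = 1252.1250
edge 3: (19,8.5)→(19.5,11)  cross = 19·11 − 19.5·8.5 = 43.2500; (r_i+r_j)·cross = 38.5·43.2500 = 1665.1250
edge 4: (19.5,11)→(19.5,26.5)  cross = 19.5·26.5 − 19.5·11 = 302.2500; (r_i+r_j)·cross = 39·302.2500 = 11787.7500
edge 5: (19.5,26.5)→(7.5,34)  cross = 19.5·34 − 7.5·26.5 = 464.2500; (r_i+r_j)·cross = 27·464.2500 = 12534.7500
edge 6: (7.5,34)→(2.5,27.5)  cross = 7.5·27.5 − 2.5·34 = 121.2500; (r_i+r_j)·cross = 10·121.2500 = 1212.5000
edge 7: (2.5,27.5)→(1,4)  cross = 2.5·4 − 1·27.5 = -17.5000; (r_i+r_j)·cross = 3.5·-17.5000 = -61.2500
Σcross = 940.5000 → A = |Σcross|/2 = 470.2500 mm²
Σ(r_i+r_j)·cross = 28303.2500 → first moment M = |Σ|/6 = 4717.2083
R_c = M/A = 4717.2083/470.2500 = 10.0313 mm
θ = 120° = 2.094395 rad
V = θ·R_c·A = 2.094395·10.0313·470.2500 = 9879.698 mm³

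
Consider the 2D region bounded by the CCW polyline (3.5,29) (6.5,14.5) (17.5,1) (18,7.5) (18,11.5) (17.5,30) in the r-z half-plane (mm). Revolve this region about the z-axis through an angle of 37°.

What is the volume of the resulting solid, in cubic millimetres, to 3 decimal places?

Profile (r,z), 6 vertices: (3.5,29) (6.5,14.5) (17.5,1) (18,7.5) (18,11.5) (17.5,30)
edge 0: (3.5,29)→(6.5,14.5)  cross = 3.5·14.5 − 6.5·29 = -137.7500; (r_i+r_j)·cross = 10·-137.7500 = -1377.5000
edge 1: (6.5,14.5)→(17.5,1)  cross = 6.5·1 − 17.5·14.5 = -247.2500; (r_i+r_j)·cross = 24·-247.2500 = -5934.0000
edge 2: (17.5,1)→(18,7.5)  cross = 17.5·7.5 − 18·1 = 113.2500; (r_i+r_j)·cross = 35.5·113.2500 = 4020.3750
edge 3: (18,7.5)→(18,11.5)  cross = 18·11.5 − 18·7.5 = 72.0000; (r_i+r_j)·cross = 36·72.0000 = 2592.0000
edge 4: (18,11.5)→(17.5,30)  cross = 18·30 − 17.5·11.5 = 338.7500; (r_i+r_j)·cross = 35.5·338.7500 = 12025.6250
edge 5: (17.5,30)→(3.5,29)  cross = 17.5·29 − 3.5·30 = 402.5000; (r_i+r_j)·cross = 21·402.5000 = 8452.5000
Σcross = 541.5000 → A = |Σcross|/2 = 270.7500 mm²
Σ(r_i+r_j)·cross = 19779.0000 → first moment M = |Σ|/6 = 3296.5000
R_c = M/A = 3296.5000/270.7500 = 12.1754 mm
θ = 37° = 0.645772 rad
V = θ·R_c·A = 0.645772·12.1754·270.7500 = 2128.787 mm³

Volume = 2128.787 mm³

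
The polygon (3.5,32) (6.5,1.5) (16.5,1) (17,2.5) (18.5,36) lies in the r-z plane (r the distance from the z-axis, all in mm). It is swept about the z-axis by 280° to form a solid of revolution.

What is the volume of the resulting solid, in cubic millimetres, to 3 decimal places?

Profile (r,z), 5 vertices: (3.5,32) (6.5,1.5) (16.5,1) (17,2.5) (18.5,36)
edge 0: (3.5,32)→(6.5,1.5)  cross = 3.5·1.5 − 6.5·32 = -202.7500; (r_i+r_j)·cross = 10·-202.7500 = -2027.5000
edge 1: (6.5,1.5)→(16.5,1)  cross = 6.5·1 − 16.5·1.5 = -18.2500; (r_i+r_j)·cross = 23·-18.2500 = -419.7500
edge 2: (16.5,1)→(17,2.5)  cross = 16.5·2.5 − 17·1 = 24.2500; (r_i+r_j)·cross = 33.5·24.2500 = 812.3750
edge 3: (17,2.5)→(18.5,36)  cross = 17·36 − 18.5·2.5 = 565.7500; (r_i+r_j)·cross = 35.5·565.7500 = 20084.1250
edge 4: (18.5,36)→(3.5,32)  cross = 18.5·32 − 3.5·36 = 466.0000; (r_i+r_j)·cross = 22·466.0000 = 10252.0000
Σcross = 835.0000 → A = |Σcross|/2 = 417.5000 mm²
Σ(r_i+r_j)·cross = 28701.2500 → first moment M = |Σ|/6 = 4783.5417
R_c = M/A = 4783.5417/417.5000 = 11.4576 mm
θ = 280° = 4.886922 rad
V = θ·R_c·A = 4.886922·11.4576·417.5000 = 23376.795 mm³

Volume = 23376.795 mm³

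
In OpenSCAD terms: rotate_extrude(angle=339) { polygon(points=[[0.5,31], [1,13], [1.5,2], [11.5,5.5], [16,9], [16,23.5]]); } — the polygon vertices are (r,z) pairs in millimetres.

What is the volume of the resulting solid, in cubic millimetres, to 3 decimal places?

Profile (r,z), 6 vertices: (0.5,31) (1,13) (1.5,2) (11.5,5.5) (16,9) (16,23.5)
edge 0: (0.5,31)→(1,13)  cross = 0.5·13 − 1·31 = -24.5000; (r_i+r_j)·cross = 1.5·-24.5000 = -36.7500
edge 1: (1,13)→(1.5,2)  cross = 1·2 − 1.5·13 = -17.5000; (r_i+r_j)·cross = 2.5·-17.5000 = -43.7500
edge 2: (1.5,2)→(11.5,5.5)  cross = 1.5·5.5 − 11.5·2 = -14.7500; (r_i+r_j)·cross = 13·-14.7500 = -191.7500
edge 3: (11.5,5.5)→(16,9)  cross = 11.5·9 − 16·5.5 = 15.5000; (r_i+r_j)·cross = 27.5·15.5000 = 426.2500
edge 4: (16,9)→(16,23.5)  cross = 16·23.5 − 16·9 = 232.0000; (r_i+r_j)·cross = 32·232.0000 = 7424.0000
edge 5: (16,23.5)→(0.5,31)  cross = 16·31 − 0.5·23.5 = 484.2500; (r_i+r_j)·cross = 16.5·484.2500 = 7990.1250
Σcross = 675.0000 → A = |Σcross|/2 = 337.5000 mm²
Σ(r_i+r_j)·cross = 15568.1250 → first moment M = |Σ|/6 = 2594.6875
R_c = M/A = 2594.6875/337.5000 = 7.6880 mm
θ = 339° = 5.916666 rad
V = θ·R_c·A = 5.916666·7.6880·337.5000 = 15351.900 mm³

Volume = 15351.900 mm³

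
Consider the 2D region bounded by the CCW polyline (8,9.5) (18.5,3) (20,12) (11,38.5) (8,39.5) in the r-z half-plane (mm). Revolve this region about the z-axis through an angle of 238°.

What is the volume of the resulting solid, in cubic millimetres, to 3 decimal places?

Volume = 14231.984 mm³

Profile (r,z), 5 vertices: (8,9.5) (18.5,3) (20,12) (11,38.5) (8,39.5)
edge 0: (8,9.5)→(18.5,3)  cross = 8·3 − 18.5·9.5 = -151.7500; (r_i+r_j)·cross = 26.5·-151.7500 = -4021.3750
edge 1: (18.5,3)→(20,12)  cross = 18.5·12 − 20·3 = 162.0000; (r_i+r_j)·cross = 38.5·162.0000 = 6237.0000
edge 2: (20,12)→(11,38.5)  cross = 20·38.5 − 11·12 = 638.0000; (r_i+r_j)·cross = 31·638.0000 = 19778.0000
edge 3: (11,38.5)→(8,39.5)  cross = 11·39.5 − 8·38.5 = 126.5000; (r_i+r_j)·cross = 19·126.5000 = 2403.5000
edge 4: (8,39.5)→(8,9.5)  cross = 8·9.5 − 8·39.5 = -240.0000; (r_i+r_j)·cross = 16·-240.0000 = -3840.0000
Σcross = 534.7500 → A = |Σcross|/2 = 267.3750 mm²
Σ(r_i+r_j)·cross = 20557.1250 → first moment M = |Σ|/6 = 3426.1875
R_c = M/A = 3426.1875/267.3750 = 12.8142 mm
θ = 238° = 4.153884 rad
V = θ·R_c·A = 4.153884·12.8142·267.3750 = 14231.984 mm³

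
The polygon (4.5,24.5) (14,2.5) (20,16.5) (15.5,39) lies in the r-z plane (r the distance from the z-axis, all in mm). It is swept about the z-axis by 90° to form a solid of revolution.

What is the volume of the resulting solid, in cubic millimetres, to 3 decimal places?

Volume = 5946.119 mm³

Profile (r,z), 4 vertices: (4.5,24.5) (14,2.5) (20,16.5) (15.5,39)
edge 0: (4.5,24.5)→(14,2.5)  cross = 4.5·2.5 − 14·24.5 = -331.7500; (r_i+r_j)·cross = 18.5·-331.7500 = -6137.3750
edge 1: (14,2.5)→(20,16.5)  cross = 14·16.5 − 20·2.5 = 181.0000; (r_i+r_j)·cross = 34·181.0000 = 6154.0000
edge 2: (20,16.5)→(15.5,39)  cross = 20·39 − 15.5·16.5 = 524.2500; (r_i+r_j)·cross = 35.5·524.2500 = 18610.8750
edge 3: (15.5,39)→(4.5,24.5)  cross = 15.5·24.5 − 4.5·39 = 204.2500; (r_i+r_j)·cross = 20·204.2500 = 4085.0000
Σcross = 577.7500 → A = |Σcross|/2 = 288.8750 mm²
Σ(r_i+r_j)·cross = 22712.5000 → first moment M = |Σ|/6 = 3785.4167
R_c = M/A = 3785.4167/288.8750 = 13.1040 mm
θ = 90° = 1.570796 rad
V = θ·R_c·A = 1.570796·13.1040·288.8750 = 5946.119 mm³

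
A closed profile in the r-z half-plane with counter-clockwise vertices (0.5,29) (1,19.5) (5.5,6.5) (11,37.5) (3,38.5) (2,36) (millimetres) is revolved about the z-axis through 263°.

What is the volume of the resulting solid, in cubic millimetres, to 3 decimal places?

Volume = 4703.919 mm³

Profile (r,z), 6 vertices: (0.5,29) (1,19.5) (5.5,6.5) (11,37.5) (3,38.5) (2,36)
edge 0: (0.5,29)→(1,19.5)  cross = 0.5·19.5 − 1·29 = -19.2500; (r_i+r_j)·cross = 1.5·-19.2500 = -28.8750
edge 1: (1,19.5)→(5.5,6.5)  cross = 1·6.5 − 5.5·19.5 = -100.7500; (r_i+r_j)·cross = 6.5·-100.7500 = -654.8750
edge 2: (5.5,6.5)→(11,37.5)  cross = 5.5·37.5 − 11·6.5 = 134.7500; (r_i+r_j)·cross = 16.5·134.7500 = 2223.3750
edge 3: (11,37.5)→(3,38.5)  cross = 11·38.5 − 3·37.5 = 311.0000; (r_i+r_j)·cross = 14·311.0000 = 4354.0000
edge 4: (3,38.5)→(2,36)  cross = 3·36 − 2·38.5 = 31.0000; (r_i+r_j)·cross = 5·31.0000 = 155.0000
edge 5: (2,36)→(0.5,29)  cross = 2·29 − 0.5·36 = 40.0000; (r_i+r_j)·cross = 2.5·40.0000 = 100.0000
Σcross = 396.7500 → A = |Σcross|/2 = 198.3750 mm²
Σ(r_i+r_j)·cross = 6148.6250 → first moment M = |Σ|/6 = 1024.7708
R_c = M/A = 1024.7708/198.3750 = 5.1658 mm
θ = 263° = 4.590216 rad
V = θ·R_c·A = 4.590216·5.1658·198.3750 = 4703.919 mm³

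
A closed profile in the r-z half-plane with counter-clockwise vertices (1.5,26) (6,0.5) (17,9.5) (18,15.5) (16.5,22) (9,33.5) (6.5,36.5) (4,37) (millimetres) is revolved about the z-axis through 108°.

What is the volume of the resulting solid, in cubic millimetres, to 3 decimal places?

Volume = 6298.579 mm³

Profile (r,z), 8 vertices: (1.5,26) (6,0.5) (17,9.5) (18,15.5) (16.5,22) (9,33.5) (6.5,36.5) (4,37)
edge 0: (1.5,26)→(6,0.5)  cross = 1.5·0.5 − 6·26 = -155.2500; (r_i+r_j)·cross = 7.5·-155.2500 = -1164.3750
edge 1: (6,0.5)→(17,9.5)  cross = 6·9.5 − 17·0.5 = 48.5000; (r_i+r_j)·cross = 23·48.5000 = 1115.5000
edge 2: (17,9.5)→(18,15.5)  cross = 17·15.5 − 18·9.5 = 92.5000; (r_i+r_j)·cross = 35·92.5000 = 3237.5000
edge 3: (18,15.5)→(16.5,22)  cross = 18·22 − 16.5·15.5 = 140.2500; (r_i+r_j)·cross = 34.5·140.2500 = 4838.6250
edge 4: (16.5,22)→(9,33.5)  cross = 16.5·33.5 − 9·22 = 354.7500; (r_i+r_j)·cross = 25.5·354.7500 = 9046.1250
edge 5: (9,33.5)→(6.5,36.5)  cross = 9·36.5 − 6.5·33.5 = 110.7500; (r_i+r_j)·cross = 15.5·110.7500 = 1716.6250
edge 6: (6.5,36.5)→(4,37)  cross = 6.5·37 − 4·36.5 = 94.5000; (r_i+r_j)·cross = 10.5·94.5000 = 992.2500
edge 7: (4,37)→(1.5,26)  cross = 4·26 − 1.5·37 = 48.5000; (r_i+r_j)·cross = 5.5·48.5000 = 266.7500
Σcross = 734.5000 → A = |Σcross|/2 = 367.2500 mm²
Σ(r_i+r_j)·cross = 20049.0000 → first moment M = |Σ|/6 = 3341.5000
R_c = M/A = 3341.5000/367.2500 = 9.0987 mm
θ = 108° = 1.884956 rad
V = θ·R_c·A = 1.884956·9.0987·367.2500 = 6298.579 mm³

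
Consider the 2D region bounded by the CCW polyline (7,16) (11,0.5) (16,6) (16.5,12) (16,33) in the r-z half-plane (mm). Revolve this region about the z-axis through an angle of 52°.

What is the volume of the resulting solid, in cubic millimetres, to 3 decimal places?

Profile (r,z), 5 vertices: (7,16) (11,0.5) (16,6) (16.5,12) (16,33)
edge 0: (7,16)→(11,0.5)  cross = 7·0.5 − 11·16 = -172.5000; (r_i+r_j)·cross = 18·-172.5000 = -3105.0000
edge 1: (11,0.5)→(16,6)  cross = 11·6 − 16·0.5 = 58.0000; (r_i+r_j)·cross = 27·58.0000 = 1566.0000
edge 2: (16,6)→(16.5,12)  cross = 16·12 − 16.5·6 = 93.0000; (r_i+r_j)·cross = 32.5·93.0000 = 3022.5000
edge 3: (16.5,12)→(16,33)  cross = 16.5·33 − 16·12 = 352.5000; (r_i+r_j)·cross = 32.5·352.5000 = 11456.2500
edge 4: (16,33)→(7,16)  cross = 16·16 − 7·33 = 25.0000; (r_i+r_j)·cross = 23·25.0000 = 575.0000
Σcross = 356.0000 → A = |Σcross|/2 = 178.0000 mm²
Σ(r_i+r_j)·cross = 13514.7500 → first moment M = |Σ|/6 = 2252.4583
R_c = M/A = 2252.4583/178.0000 = 12.6543 mm
θ = 52° = 0.907571 rad
V = θ·R_c·A = 0.907571·12.6543·178.0000 = 2044.266 mm³

Volume = 2044.266 mm³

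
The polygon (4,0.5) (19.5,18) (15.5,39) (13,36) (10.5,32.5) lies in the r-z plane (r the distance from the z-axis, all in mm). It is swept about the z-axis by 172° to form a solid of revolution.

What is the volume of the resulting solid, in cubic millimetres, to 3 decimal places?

Profile (r,z), 5 vertices: (4,0.5) (19.5,18) (15.5,39) (13,36) (10.5,32.5)
edge 0: (4,0.5)→(19.5,18)  cross = 4·18 − 19.5·0.5 = 62.2500; (r_i+r_j)·cross = 23.5·62.2500 = 1462.8750
edge 1: (19.5,18)→(15.5,39)  cross = 19.5·39 − 15.5·18 = 481.5000; (r_i+r_j)·cross = 35·481.5000 = 16852.5000
edge 2: (15.5,39)→(13,36)  cross = 15.5·36 − 13·39 = 51.0000; (r_i+r_j)·cross = 28.5·51.0000 = 1453.5000
edge 3: (13,36)→(10.5,32.5)  cross = 13·32.5 − 10.5·36 = 44.5000; (r_i+r_j)·cross = 23.5·44.5000 = 1045.7500
edge 4: (10.5,32.5)→(4,0.5)  cross = 10.5·0.5 − 4·32.5 = -124.7500; (r_i+r_j)·cross = 14.5·-124.7500 = -1808.8750
Σcross = 514.5000 → A = |Σcross|/2 = 257.2500 mm²
Σ(r_i+r_j)·cross = 19005.7500 → first moment M = |Σ|/6 = 3167.6250
R_c = M/A = 3167.6250/257.2500 = 12.3134 mm
θ = 172° = 3.001966 rad
V = θ·R_c·A = 3.001966·12.3134·257.2500 = 9509.104 mm³

Volume = 9509.104 mm³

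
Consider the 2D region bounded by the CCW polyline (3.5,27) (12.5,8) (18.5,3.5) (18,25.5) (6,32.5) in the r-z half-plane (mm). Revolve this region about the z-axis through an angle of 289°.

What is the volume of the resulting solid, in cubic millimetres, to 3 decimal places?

Volume = 14763.793 mm³

Profile (r,z), 5 vertices: (3.5,27) (12.5,8) (18.5,3.5) (18,25.5) (6,32.5)
edge 0: (3.5,27)→(12.5,8)  cross = 3.5·8 − 12.5·27 = -309.5000; (r_i+r_j)·cross = 16·-309.5000 = -4952.0000
edge 1: (12.5,8)→(18.5,3.5)  cross = 12.5·3.5 − 18.5·8 = -104.2500; (r_i+r_j)·cross = 31·-104.2500 = -3231.7500
edge 2: (18.5,3.5)→(18,25.5)  cross = 18.5·25.5 − 18·3.5 = 408.7500; (r_i+r_j)·cross = 36.5·408.7500 = 14919.3750
edge 3: (18,25.5)→(6,32.5)  cross = 18·32.5 − 6·25.5 = 432.0000; (r_i+r_j)·cross = 24·432.0000 = 10368.0000
edge 4: (6,32.5)→(3.5,27)  cross = 6·27 − 3.5·32.5 = 48.2500; (r_i+r_j)·cross = 9.5·48.2500 = 458.3750
Σcross = 475.2500 → A = |Σcross|/2 = 237.6250 mm²
Σ(r_i+r_j)·cross = 17562.0000 → first moment M = |Σ|/6 = 2927.0000
R_c = M/A = 2927.0000/237.6250 = 12.3177 mm
θ = 289° = 5.044002 rad
V = θ·R_c·A = 5.044002·12.3177·237.6250 = 14763.793 mm³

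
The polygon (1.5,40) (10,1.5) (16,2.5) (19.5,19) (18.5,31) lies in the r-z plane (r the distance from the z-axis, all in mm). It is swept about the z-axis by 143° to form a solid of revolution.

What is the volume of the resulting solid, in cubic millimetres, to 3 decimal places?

Profile (r,z), 5 vertices: (1.5,40) (10,1.5) (16,2.5) (19.5,19) (18.5,31)
edge 0: (1.5,40)→(10,1.5)  cross = 1.5·1.5 − 10·40 = -397.7500; (r_i+r_j)·cross = 11.5·-397.7500 = -4574.1250
edge 1: (10,1.5)→(16,2.5)  cross = 10·2.5 − 16·1.5 = 1.0000; (r_i+r_j)·cross = 26·1.0000 = 26.0000
edge 2: (16,2.5)→(19.5,19)  cross = 16·19 − 19.5·2.5 = 255.2500; (r_i+r_j)·cross = 35.5·255.2500 = 9061.3750
edge 3: (19.5,19)→(18.5,31)  cross = 19.5·31 − 18.5·19 = 253.0000; (r_i+r_j)·cross = 38·253.0000 = 9614.0000
edge 4: (18.5,31)→(1.5,40)  cross = 18.5·40 − 1.5·31 = 693.5000; (r_i+r_j)·cross = 20·693.5000 = 13870.0000
Σcross = 805.0000 → A = |Σcross|/2 = 402.5000 mm²
Σ(r_i+r_j)·cross = 27997.2500 → first moment M = |Σ|/6 = 4666.2083
R_c = M/A = 4666.2083/402.5000 = 11.5931 mm
θ = 143° = 2.495821 rad
V = θ·R_c·A = 2.495821·11.5931·402.5000 = 11646.020 mm³

Volume = 11646.020 mm³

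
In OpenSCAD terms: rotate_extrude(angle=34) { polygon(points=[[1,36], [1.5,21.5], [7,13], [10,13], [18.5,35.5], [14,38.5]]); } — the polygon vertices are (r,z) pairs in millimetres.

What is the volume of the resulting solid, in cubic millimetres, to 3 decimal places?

Profile (r,z), 6 vertices: (1,36) (1.5,21.5) (7,13) (10,13) (18.5,35.5) (14,38.5)
edge 0: (1,36)→(1.5,21.5)  cross = 1·21.5 − 1.5·36 = -32.5000; (r_i+r_j)·cross = 2.5·-32.5000 = -81.2500
edge 1: (1.5,21.5)→(7,13)  cross = 1.5·13 − 7·21.5 = -131.0000; (r_i+r_j)·cross = 8.5·-131.0000 = -1113.5000
edge 2: (7,13)→(10,13)  cross = 7·13 − 10·13 = -39.0000; (r_i+r_j)·cross = 17·-39.0000 = -663.0000
edge 3: (10,13)→(18.5,35.5)  cross = 10·35.5 − 18.5·13 = 114.5000; (r_i+r_j)·cross = 28.5·114.5000 = 3263.2500
edge 4: (18.5,35.5)→(14,38.5)  cross = 18.5·38.5 − 14·35.5 = 215.2500; (r_i+r_j)·cross = 32.5·215.2500 = 6995.6250
edge 5: (14,38.5)→(1,36)  cross = 14·36 − 1·38.5 = 465.5000; (r_i+r_j)·cross = 15·465.5000 = 6982.5000
Σcross = 592.7500 → A = |Σcross|/2 = 296.3750 mm²
Σ(r_i+r_j)·cross = 15383.6250 → first moment M = |Σ|/6 = 2563.9375
R_c = M/A = 2563.9375/296.3750 = 8.6510 mm
θ = 34° = 0.593412 rad
V = θ·R_c·A = 0.593412·8.6510·296.3750 = 1521.471 mm³

Volume = 1521.471 mm³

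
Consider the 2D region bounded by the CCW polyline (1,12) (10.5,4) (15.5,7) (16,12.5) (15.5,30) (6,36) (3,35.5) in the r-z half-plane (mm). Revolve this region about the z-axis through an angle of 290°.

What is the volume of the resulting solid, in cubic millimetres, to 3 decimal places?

Profile (r,z), 7 vertices: (1,12) (10.5,4) (15.5,7) (16,12.5) (15.5,30) (6,36) (3,35.5)
edge 0: (1,12)→(10.5,4)  cross = 1·4 − 10.5·12 = -122.0000; (r_i+r_j)·cross = 11.5·-122.0000 = -1403.0000
edge 1: (10.5,4)→(15.5,7)  cross = 10.5·7 − 15.5·4 = 11.5000; (r_i+r_j)·cross = 26·11.5000 = 299.0000
edge 2: (15.5,7)→(16,12.5)  cross = 15.5·12.5 − 16·7 = 81.7500; (r_i+r_j)·cross = 31.5·81.7500 = 2575.1250
edge 3: (16,12.5)→(15.5,30)  cross = 16·30 − 15.5·12.5 = 286.2500; (r_i+r_j)·cross = 31.5·286.2500 = 9016.8750
edge 4: (15.5,30)→(6,36)  cross = 15.5·36 − 6·30 = 378.0000; (r_i+r_j)·cross = 21.5·378.0000 = 8127.0000
edge 5: (6,36)→(3,35.5)  cross = 6·35.5 − 3·36 = 105.0000; (r_i+r_j)·cross = 9·105.0000 = 945.0000
edge 6: (3,35.5)→(1,12)  cross = 3·12 − 1·35.5 = 0.5000; (r_i+r_j)·cross = 4·0.5000 = 2.0000
Σcross = 741.0000 → A = |Σcross|/2 = 370.5000 mm²
Σ(r_i+r_j)·cross = 19562.0000 → first moment M = |Σ|/6 = 3260.3333
R_c = M/A = 3260.3333/370.5000 = 8.7998 mm
θ = 290° = 5.061455 rad
V = θ·R_c·A = 5.061455·8.7998·370.5000 = 16502.030 mm³

Volume = 16502.030 mm³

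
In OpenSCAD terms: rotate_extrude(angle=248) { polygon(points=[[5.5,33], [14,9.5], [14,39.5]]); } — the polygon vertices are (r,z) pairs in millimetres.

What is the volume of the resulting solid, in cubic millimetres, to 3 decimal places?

Volume = 6162.583 mm³

Profile (r,z), 3 vertices: (5.5,33) (14,9.5) (14,39.5)
edge 0: (5.5,33)→(14,9.5)  cross = 5.5·9.5 − 14·33 = -409.7500; (r_i+r_j)·cross = 19.5·-409.7500 = -7990.1250
edge 1: (14,9.5)→(14,39.5)  cross = 14·39.5 − 14·9.5 = 420.0000; (r_i+r_j)·cross = 28·420.0000 = 11760.0000
edge 2: (14,39.5)→(5.5,33)  cross = 14·33 − 5.5·39.5 = 244.7500; (r_i+r_j)·cross = 19.5·244.7500 = 4772.6250
Σcross = 255.0000 → A = |Σcross|/2 = 127.5000 mm²
Σ(r_i+r_j)·cross = 8542.5000 → first moment M = |Σ|/6 = 1423.7500
R_c = M/A = 1423.7500/127.5000 = 11.1667 mm
θ = 248° = 4.328417 rad
V = θ·R_c·A = 4.328417·11.1667·127.5000 = 6162.583 mm³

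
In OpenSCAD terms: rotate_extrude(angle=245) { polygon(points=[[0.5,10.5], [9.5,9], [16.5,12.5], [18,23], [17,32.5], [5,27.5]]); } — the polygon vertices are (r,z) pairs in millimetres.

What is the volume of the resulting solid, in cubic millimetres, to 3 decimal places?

Profile (r,z), 6 vertices: (0.5,10.5) (9.5,9) (16.5,12.5) (18,23) (17,32.5) (5,27.5)
edge 0: (0.5,10.5)→(9.5,9)  cross = 0.5·9 − 9.5·10.5 = -95.2500; (r_i+r_j)·cross = 10·-95.2500 = -952.5000
edge 1: (9.5,9)→(16.5,12.5)  cross = 9.5·12.5 − 16.5·9 = -29.7500; (r_i+r_j)·cross = 26·-29.7500 = -773.5000
edge 2: (16.5,12.5)→(18,23)  cross = 16.5·23 − 18·12.5 = 154.5000; (r_i+r_j)·cross = 34.5·154.5000 = 5330.2500
edge 3: (18,23)→(17,32.5)  cross = 18·32.5 − 17·23 = 194.0000; (r_i+r_j)·cross = 35·194.0000 = 6790.0000
edge 4: (17,32.5)→(5,27.5)  cross = 17·27.5 − 5·32.5 = 305.0000; (r_i+r_j)·cross = 22·305.0000 = 6710.0000
edge 5: (5,27.5)→(0.5,10.5)  cross = 5·10.5 − 0.5·27.5 = 38.7500; (r_i+r_j)·cross = 5.5·38.7500 = 213.1250
Σcross = 567.2500 → A = |Σcross|/2 = 283.6250 mm²
Σ(r_i+r_j)·cross = 17317.3750 → first moment M = |Σ|/6 = 2886.2292
R_c = M/A = 2886.2292/283.6250 = 10.1762 mm
θ = 245° = 4.276057 rad
V = θ·R_c·A = 4.276057·10.1762·283.6250 = 12341.679 mm³

Volume = 12341.679 mm³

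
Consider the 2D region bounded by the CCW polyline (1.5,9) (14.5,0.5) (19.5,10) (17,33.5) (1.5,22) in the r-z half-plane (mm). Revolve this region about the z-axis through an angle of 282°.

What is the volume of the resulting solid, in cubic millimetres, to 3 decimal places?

Volume = 21403.391 mm³

Profile (r,z), 5 vertices: (1.5,9) (14.5,0.5) (19.5,10) (17,33.5) (1.5,22)
edge 0: (1.5,9)→(14.5,0.5)  cross = 1.5·0.5 − 14.5·9 = -129.7500; (r_i+r_j)·cross = 16·-129.7500 = -2076.0000
edge 1: (14.5,0.5)→(19.5,10)  cross = 14.5·10 − 19.5·0.5 = 135.2500; (r_i+r_j)·cross = 34·135.2500 = 4598.5000
edge 2: (19.5,10)→(17,33.5)  cross = 19.5·33.5 − 17·10 = 483.2500; (r_i+r_j)·cross = 36.5·483.2500 = 17638.6250
edge 3: (17,33.5)→(1.5,22)  cross = 17·22 − 1.5·33.5 = 323.7500; (r_i+r_j)·cross = 18.5·323.7500 = 5989.3750
edge 4: (1.5,22)→(1.5,9)  cross = 1.5·9 − 1.5·22 = -19.5000; (r_i+r_j)·cross = 3·-19.5000 = -58.5000
Σcross = 793.0000 → A = |Σcross|/2 = 396.5000 mm²
Σ(r_i+r_j)·cross = 26092.0000 → first moment M = |Σ|/6 = 4348.6667
R_c = M/A = 4348.6667/396.5000 = 10.9676 mm
θ = 282° = 4.921828 rad
V = θ·R_c·A = 4.921828·10.9676·396.5000 = 21403.391 mm³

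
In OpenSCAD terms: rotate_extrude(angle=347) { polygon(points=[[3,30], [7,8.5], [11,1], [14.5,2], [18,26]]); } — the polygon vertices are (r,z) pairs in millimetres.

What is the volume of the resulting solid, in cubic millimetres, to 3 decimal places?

Volume = 17738.628 mm³

Profile (r,z), 5 vertices: (3,30) (7,8.5) (11,1) (14.5,2) (18,26)
edge 0: (3,30)→(7,8.5)  cross = 3·8.5 − 7·30 = -184.5000; (r_i+r_j)·cross = 10·-184.5000 = -1845.0000
edge 1: (7,8.5)→(11,1)  cross = 7·1 − 11·8.5 = -86.5000; (r_i+r_j)·cross = 18·-86.5000 = -1557.0000
edge 2: (11,1)→(14.5,2)  cross = 11·2 − 14.5·1 = 7.5000; (r_i+r_j)·cross = 25.5·7.5000 = 191.2500
edge 3: (14.5,2)→(18,26)  cross = 14.5·26 − 18·2 = 341.0000; (r_i+r_j)·cross = 32.5·341.0000 = 11082.5000
edge 4: (18,26)→(3,30)  cross = 18·30 − 3·26 = 462.0000; (r_i+r_j)·cross = 21·462.0000 = 9702.0000
Σcross = 539.5000 → A = |Σcross|/2 = 269.7500 mm²
Σ(r_i+r_j)·cross = 17573.7500 → first moment M = |Σ|/6 = 2928.9583
R_c = M/A = 2928.9583/269.7500 = 10.8580 mm
θ = 347° = 6.056293 rad
V = θ·R_c·A = 6.056293·10.8580·269.7500 = 17738.628 mm³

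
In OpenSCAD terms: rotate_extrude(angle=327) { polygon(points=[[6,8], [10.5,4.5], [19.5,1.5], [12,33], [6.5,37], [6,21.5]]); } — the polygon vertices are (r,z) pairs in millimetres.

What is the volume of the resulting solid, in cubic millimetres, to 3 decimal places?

Profile (r,z), 6 vertices: (6,8) (10.5,4.5) (19.5,1.5) (12,33) (6.5,37) (6,21.5)
edge 0: (6,8)→(10.5,4.5)  cross = 6·4.5 − 10.5·8 = -57.0000; (r_i+r_j)·cross = 16.5·-57.0000 = -940.5000
edge 1: (10.5,4.5)→(19.5,1.5)  cross = 10.5·1.5 − 19.5·4.5 = -72.0000; (r_i+r_j)·cross = 30·-72.0000 = -2160.0000
edge 2: (19.5,1.5)→(12,33)  cross = 19.5·33 − 12·1.5 = 625.5000; (r_i+r_j)·cross = 31.5·625.5000 = 19703.2500
edge 3: (12,33)→(6.5,37)  cross = 12·37 − 6.5·33 = 229.5000; (r_i+r_j)·cross = 18.5·229.5000 = 4245.7500
edge 4: (6.5,37)→(6,21.5)  cross = 6.5·21.5 − 6·37 = -82.2500; (r_i+r_j)·cross = 12.5·-82.2500 = -1028.1250
edge 5: (6,21.5)→(6,8)  cross = 6·8 − 6·21.5 = -81.0000; (r_i+r_j)·cross = 12·-81.0000 = -972.0000
Σcross = 562.7500 → A = |Σcross|/2 = 281.3750 mm²
Σ(r_i+r_j)·cross = 18848.3750 → first moment M = |Σ|/6 = 3141.3958
R_c = M/A = 3141.3958/281.3750 = 11.1644 mm
θ = 327° = 5.707227 rad
V = θ·R_c·A = 5.707227·11.1644·281.3750 = 17928.658 mm³

Volume = 17928.658 mm³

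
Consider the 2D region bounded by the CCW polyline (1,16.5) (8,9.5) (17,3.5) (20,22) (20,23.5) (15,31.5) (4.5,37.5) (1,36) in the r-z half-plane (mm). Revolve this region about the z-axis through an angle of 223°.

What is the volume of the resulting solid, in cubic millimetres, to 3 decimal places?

Volume = 17236.014 mm³

Profile (r,z), 8 vertices: (1,16.5) (8,9.5) (17,3.5) (20,22) (20,23.5) (15,31.5) (4.5,37.5) (1,36)
edge 0: (1,16.5)→(8,9.5)  cross = 1·9.5 − 8·16.5 = -122.5000; (r_i+r_j)·cross = 9·-122.5000 = -1102.5000
edge 1: (8,9.5)→(17,3.5)  cross = 8·3.5 − 17·9.5 = -133.5000; (r_i+r_j)·cross = 25·-133.5000 = -3337.5000
edge 2: (17,3.5)→(20,22)  cross = 17·22 − 20·3.5 = 304.0000; (r_i+r_j)·cross = 37·304.0000 = 11248.0000
edge 3: (20,22)→(20,23.5)  cross = 20·23.5 − 20·22 = 30.0000; (r_i+r_j)·cross = 40·30.0000 = 1200.0000
edge 4: (20,23.5)→(15,31.5)  cross = 20·31.5 − 15·23.5 = 277.5000; (r_i+r_j)·cross = 35·277.5000 = 9712.5000
edge 5: (15,31.5)→(4.5,37.5)  cross = 15·37.5 − 4.5·31.5 = 420.7500; (r_i+r_j)·cross = 19.5·420.7500 = 8204.6250
edge 6: (4.5,37.5)→(1,36)  cross = 4.5·36 − 1·37.5 = 124.5000; (r_i+r_j)·cross = 5.5·124.5000 = 684.7500
edge 7: (1,36)→(1,16.5)  cross = 1·16.5 − 1·36 = -19.5000; (r_i+r_j)·cross = 2·-19.5000 = -39.0000
Σcross = 881.2500 → A = |Σcross|/2 = 440.6250 mm²
Σ(r_i+r_j)·cross = 26570.8750 → first moment M = |Σ|/6 = 4428.4792
R_c = M/A = 4428.4792/440.6250 = 10.0504 mm
θ = 223° = 3.892084 rad
V = θ·R_c·A = 3.892084·10.0504·440.6250 = 17236.014 mm³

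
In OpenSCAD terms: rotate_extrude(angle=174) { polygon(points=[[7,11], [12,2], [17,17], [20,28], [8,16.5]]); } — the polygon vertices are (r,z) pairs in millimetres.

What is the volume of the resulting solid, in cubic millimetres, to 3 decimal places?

Profile (r,z), 5 vertices: (7,11) (12,2) (17,17) (20,28) (8,16.5)
edge 0: (7,11)→(12,2)  cross = 7·2 − 12·11 = -118.0000; (r_i+r_j)·cross = 19·-118.0000 = -2242.0000
edge 1: (12,2)→(17,17)  cross = 12·17 − 17·2 = 170.0000; (r_i+r_j)·cross = 29·170.0000 = 4930.0000
edge 2: (17,17)→(20,28)  cross = 17·28 − 20·17 = 136.0000; (r_i+r_j)·cross = 37·136.0000 = 5032.0000
edge 3: (20,28)→(8,16.5)  cross = 20·16.5 − 8·28 = 106.0000; (r_i+r_j)·cross = 28·106.0000 = 2968.0000
edge 4: (8,16.5)→(7,11)  cross = 8·11 − 7·16.5 = -27.5000; (r_i+r_j)·cross = 15·-27.5000 = -412.5000
Σcross = 266.5000 → A = |Σcross|/2 = 133.2500 mm²
Σ(r_i+r_j)·cross = 10275.5000 → first moment M = |Σ|/6 = 1712.5833
R_c = M/A = 1712.5833/133.2500 = 12.8524 mm
θ = 174° = 3.036873 rad
V = θ·R_c·A = 3.036873·12.8524·133.2500 = 5200.898 mm³

Volume = 5200.898 mm³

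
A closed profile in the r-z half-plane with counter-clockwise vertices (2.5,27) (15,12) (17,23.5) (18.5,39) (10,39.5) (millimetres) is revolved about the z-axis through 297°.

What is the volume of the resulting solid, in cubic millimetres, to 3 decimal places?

Profile (r,z), 5 vertices: (2.5,27) (15,12) (17,23.5) (18.5,39) (10,39.5)
edge 0: (2.5,27)→(15,12)  cross = 2.5·12 − 15·27 = -375.0000; (r_i+r_j)·cross = 17.5·-375.0000 = -6562.5000
edge 1: (15,12)→(17,23.5)  cross = 15·23.5 − 17·12 = 148.5000; (r_i+r_j)·cross = 32·148.5000 = 4752.0000
edge 2: (17,23.5)→(18.5,39)  cross = 17·39 − 18.5·23.5 = 228.2500; (r_i+r_j)·cross = 35.5·228.2500 = 8102.8750
edge 3: (18.5,39)→(10,39.5)  cross = 18.5·39.5 − 10·39 = 340.7500; (r_i+r_j)·cross = 28.5·340.7500 = 9711.3750
edge 4: (10,39.5)→(2.5,27)  cross = 10·27 − 2.5·39.5 = 171.2500; (r_i+r_j)·cross = 12.5·171.2500 = 2140.6250
Σcross = 513.7500 → A = |Σcross|/2 = 256.8750 mm²
Σ(r_i+r_j)·cross = 18144.3750 → first moment M = |Σ|/6 = 3024.0625
R_c = M/A = 3024.0625/256.8750 = 11.7725 mm
θ = 297° = 5.183628 rad
V = θ·R_c·A = 5.183628·11.7725·256.8750 = 15675.615 mm³

Volume = 15675.615 mm³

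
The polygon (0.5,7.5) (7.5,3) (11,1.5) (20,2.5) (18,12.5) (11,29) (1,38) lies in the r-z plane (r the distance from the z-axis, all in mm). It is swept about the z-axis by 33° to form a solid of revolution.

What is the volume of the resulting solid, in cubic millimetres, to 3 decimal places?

Profile (r,z), 7 vertices: (0.5,7.5) (7.5,3) (11,1.5) (20,2.5) (18,12.5) (11,29) (1,38)
edge 0: (0.5,7.5)→(7.5,3)  cross = 0.5·3 − 7.5·7.5 = -54.7500; (r_i+r_j)·cross = 8·-54.7500 = -438.0000
edge 1: (7.5,3)→(11,1.5)  cross = 7.5·1.5 − 11·3 = -21.7500; (r_i+r_j)·cross = 18.5·-21.7500 = -402.3750
edge 2: (11,1.5)→(20,2.5)  cross = 11·2.5 − 20·1.5 = -2.5000; (r_i+r_j)·cross = 31·-2.5000 = -77.5000
edge 3: (20,2.5)→(18,12.5)  cross = 20·12.5 − 18·2.5 = 205.0000; (r_i+r_j)·cross = 38·205.0000 = 7790.0000
edge 4: (18,12.5)→(11,29)  cross = 18·29 − 11·12.5 = 384.5000; (r_i+r_j)·cross = 29·384.5000 = 11150.5000
edge 5: (11,29)→(1,38)  cross = 11·38 − 1·29 = 389.0000; (r_i+r_j)·cross = 12·389.0000 = 4668.0000
edge 6: (1,38)→(0.5,7.5)  cross = 1·7.5 − 0.5·38 = -11.5000; (r_i+r_j)·cross = 1.5·-11.5000 = -17.2500
Σcross = 888.0000 → A = |Σcross|/2 = 444.0000 mm²
Σ(r_i+r_j)·cross = 22673.3750 → first moment M = |Σ|/6 = 3778.8958
R_c = M/A = 3778.8958/444.0000 = 8.5110 mm
θ = 33° = 0.575959 rad
V = θ·R_c·A = 0.575959·8.5110·444.0000 = 2176.488 mm³

Volume = 2176.488 mm³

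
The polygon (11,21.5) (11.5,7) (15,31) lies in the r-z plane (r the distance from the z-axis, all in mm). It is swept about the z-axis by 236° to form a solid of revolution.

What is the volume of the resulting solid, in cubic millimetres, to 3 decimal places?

Profile (r,z), 3 vertices: (11,21.5) (11.5,7) (15,31)
edge 0: (11,21.5)→(11.5,7)  cross = 11·7 − 11.5·21.5 = -170.2500; (r_i+r_j)·cross = 22.5·-170.2500 = -3830.6250
edge 1: (11.5,7)→(15,31)  cross = 11.5·31 − 15·7 = 251.5000; (r_i+r_j)·cross = 26.5·251.5000 = 6664.7500
edge 2: (15,31)→(11,21.5)  cross = 15·21.5 − 11·31 = -18.5000; (r_i+r_j)·cross = 26·-18.5000 = -481.0000
Σcross = 62.7500 → A = |Σcross|/2 = 31.3750 mm²
Σ(r_i+r_j)·cross = 2353.1250 → first moment M = |Σ|/6 = 392.1875
R_c = M/A = 392.1875/31.3750 = 12.5000 mm
θ = 236° = 4.118977 rad
V = θ·R_c·A = 4.118977·12.5000·31.3750 = 1615.411 mm³

Volume = 1615.411 mm³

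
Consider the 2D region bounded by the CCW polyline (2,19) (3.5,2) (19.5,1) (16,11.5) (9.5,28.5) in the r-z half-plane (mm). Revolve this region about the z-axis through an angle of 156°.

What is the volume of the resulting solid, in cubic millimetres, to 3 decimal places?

Volume = 7485.194 mm³

Profile (r,z), 5 vertices: (2,19) (3.5,2) (19.5,1) (16,11.5) (9.5,28.5)
edge 0: (2,19)→(3.5,2)  cross = 2·2 − 3.5·19 = -62.5000; (r_i+r_j)·cross = 5.5·-62.5000 = -343.7500
edge 1: (3.5,2)→(19.5,1)  cross = 3.5·1 − 19.5·2 = -35.5000; (r_i+r_j)·cross = 23·-35.5000 = -816.5000
edge 2: (19.5,1)→(16,11.5)  cross = 19.5·11.5 − 16·1 = 208.2500; (r_i+r_j)·cross = 35.5·208.2500 = 7392.8750
edge 3: (16,11.5)→(9.5,28.5)  cross = 16·28.5 − 9.5·11.5 = 346.7500; (r_i+r_j)·cross = 25.5·346.7500 = 8842.1250
edge 4: (9.5,28.5)→(2,19)  cross = 9.5·19 − 2·28.5 = 123.5000; (r_i+r_j)·cross = 11.5·123.5000 = 1420.2500
Σcross = 580.5000 → A = |Σcross|/2 = 290.2500 mm²
Σ(r_i+r_j)·cross = 16495.0000 → first moment M = |Σ|/6 = 2749.1667
R_c = M/A = 2749.1667/290.2500 = 9.4717 mm
θ = 156° = 2.722714 rad
V = θ·R_c·A = 2.722714·9.4717·290.2500 = 7485.194 mm³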